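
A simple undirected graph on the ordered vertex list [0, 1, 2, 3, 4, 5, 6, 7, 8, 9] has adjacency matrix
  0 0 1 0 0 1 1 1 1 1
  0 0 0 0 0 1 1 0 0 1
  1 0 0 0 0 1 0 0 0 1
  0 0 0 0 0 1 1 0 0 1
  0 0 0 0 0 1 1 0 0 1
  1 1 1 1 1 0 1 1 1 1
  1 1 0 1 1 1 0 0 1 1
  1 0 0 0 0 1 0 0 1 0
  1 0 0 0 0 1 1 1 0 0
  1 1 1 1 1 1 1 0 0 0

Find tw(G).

3

A width-3 tree decomposition is:
Bags: B1 = {1, 5, 6, 9}  B2 = {0, 5, 6, 9}  B3 = {0, 5, 6, 8}  B4 = {3, 5, 6, 9}  B5 = {4, 5, 6, 9}  B6 = {0, 2, 5, 9}  B7 = {0, 5, 7, 8}
Tree: B1–B2, B2–B3, B2–B4, B4–B5, B2–B6, B3–B7
The largest bag has 4 vertices, giving width 3; this decomposition certifies tw(G) ≤ 3. On the other hand G contains the 4-clique {0, 2, 5, 9}. A clique must lie in a single bag of any decomposition, so no decomposition can have width below 3. The upper and lower bounds meet at 3, so that is the treewidth.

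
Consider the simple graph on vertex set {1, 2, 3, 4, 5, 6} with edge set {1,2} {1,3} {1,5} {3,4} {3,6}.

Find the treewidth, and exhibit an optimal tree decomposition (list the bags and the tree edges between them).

Treewidth 1.
One optimal decomposition is:
Bags: B1 = {3, 4}  B2 = {1, 3}  B3 = {1, 5}  B4 = {1, 2}  B5 = {3, 6}
Tree: B1–B2, B2–B3, B3–B4, B2–B5

The largest bag has 2 vertices, giving width 1; this decomposition certifies tw(G) ≤ 1. Since G has at least one edge (e.g. 4–3), it is not an edgeless graph, so tw(G) ≥ 1. Combining the bounds, tw(G) = 1.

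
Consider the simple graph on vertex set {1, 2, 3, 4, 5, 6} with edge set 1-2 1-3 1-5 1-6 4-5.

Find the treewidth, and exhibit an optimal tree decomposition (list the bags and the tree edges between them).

Treewidth 1.
One optimal decomposition is:
Bags: B1 = {1, 5}  B2 = {4, 5}  B3 = {1, 6}  B4 = {1, 2}  B5 = {1, 3}
Tree: B1–B2, B1–B3, B1–B4, B3–B5

Each bag holds 2 vertices, so the decomposition has width 1, which upper-bounds the treewidth. Since G has at least one edge (e.g. 5–1), it is not an edgeless graph, so tw(G) ≥ 1. Combining the bounds, tw(G) = 1.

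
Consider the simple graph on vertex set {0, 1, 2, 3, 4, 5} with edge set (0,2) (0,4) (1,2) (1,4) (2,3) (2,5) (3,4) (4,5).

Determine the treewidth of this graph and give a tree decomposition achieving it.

Treewidth 2.
Bags: B1 = {2, 4, 5}  B2 = {1, 2, 4}  B3 = {2, 3, 4}  B4 = {0, 2, 4}
Tree: B1–B2, B2–B3, B3–B4

The largest bag has 3 vertices, giving width 2; this decomposition certifies tw(G) ≤ 2. The edges 2–5–4–1–2 form a cycle, so G is not a tree and its treewidth is at least 2. Combining the bounds, tw(G) = 2.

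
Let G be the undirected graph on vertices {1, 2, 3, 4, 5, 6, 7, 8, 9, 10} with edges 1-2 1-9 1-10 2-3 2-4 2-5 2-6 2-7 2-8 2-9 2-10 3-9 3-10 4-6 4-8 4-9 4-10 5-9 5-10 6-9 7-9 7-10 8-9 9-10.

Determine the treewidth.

A width-3 tree decomposition is:
Bags: B1 = {2, 4, 9, 10}  B2 = {2, 3, 9, 10}  B3 = {1, 2, 9, 10}  B4 = {2, 4, 6, 9}  B5 = {2, 5, 9, 10}  B6 = {2, 7, 9, 10}  B7 = {2, 4, 8, 9}
Tree: B1–B2, B1–B3, B1–B4, B1–B5, B5–B6, B1–B7
Every bag has size at most 4, so the width is 4 − 1 = 3 and tw(G) ≤ 3. Conversely, {2, 4, 8, 9} is a clique of size 4, and the vertices of any clique must share a bag in every tree decomposition; so some bag has ≥ 4 vertices and tw(G) ≥ 3. Combining the bounds, tw(G) = 3.

3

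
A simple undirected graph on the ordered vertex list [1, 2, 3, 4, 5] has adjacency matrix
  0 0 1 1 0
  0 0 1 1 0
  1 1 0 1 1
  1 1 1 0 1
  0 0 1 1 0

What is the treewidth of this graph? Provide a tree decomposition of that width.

Every bag has size at most 3, so the width is 3 − 1 = 2 and tw(G) ≤ 2. Conversely, {1, 3, 4} is a clique of size 3, and the vertices of any clique must share a bag in every tree decomposition; so some bag has ≥ 3 vertices and tw(G) ≥ 2. Therefore the treewidth is 2.

Treewidth 2.
One optimal decomposition is:
Bags: B1 = {1, 3, 4}  B2 = {3, 4, 5}  B3 = {2, 3, 4}
Tree: B1–B2, B2–B3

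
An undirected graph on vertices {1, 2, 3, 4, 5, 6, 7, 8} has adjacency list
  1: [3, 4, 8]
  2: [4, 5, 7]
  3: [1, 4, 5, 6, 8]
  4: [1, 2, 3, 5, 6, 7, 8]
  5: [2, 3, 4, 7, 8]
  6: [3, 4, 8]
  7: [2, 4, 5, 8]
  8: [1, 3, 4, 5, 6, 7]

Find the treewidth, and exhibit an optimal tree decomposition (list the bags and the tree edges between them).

The largest bag has 4 vertices, giving width 3; this decomposition certifies tw(G) ≤ 3. Conversely, {1, 3, 4, 8} is a clique of size 4, and the vertices of any clique must share a bag in every tree decomposition; so some bag has ≥ 4 vertices and tw(G) ≥ 3. Hence tw(G) = 3 exactly.

Treewidth 3.
Bags: B1 = {3, 4, 5, 8}  B2 = {3, 4, 6, 8}  B3 = {1, 3, 4, 8}  B4 = {4, 5, 7, 8}  B5 = {2, 4, 5, 7}
Tree: B1–B2, B2–B3, B1–B4, B4–B5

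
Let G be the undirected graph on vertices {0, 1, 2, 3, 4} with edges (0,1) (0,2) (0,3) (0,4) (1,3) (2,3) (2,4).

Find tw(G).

2

A width-2 tree decomposition is:
Bags: B1 = {0, 2, 3}  B2 = {0, 2, 4}  B3 = {0, 1, 3}
Tree: B1–B2, B1–B3
The largest bag has 3 vertices, giving width 2; this decomposition certifies tw(G) ≤ 2. For the lower bound, the 3 vertices {0, 1, 3} are pairwise adjacent, and any tree decomposition puts a clique entirely inside one bag — forcing width ≥ 2. Hence tw(G) = 2 exactly.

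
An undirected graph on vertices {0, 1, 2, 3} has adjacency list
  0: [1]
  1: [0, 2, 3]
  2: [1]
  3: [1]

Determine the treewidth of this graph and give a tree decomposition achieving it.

Treewidth 1.
One optimal decomposition is:
Bags: B1 = {1, 2}  B2 = {0, 1}  B3 = {1, 3}
Tree: B1–B2, B1–B3

Each bag holds 2 vertices, so the decomposition has width 1, which upper-bounds the treewidth. Any graph with an edge has treewidth ≥ 1, and G has the edge 2–1. Hence tw(G) = 1 exactly.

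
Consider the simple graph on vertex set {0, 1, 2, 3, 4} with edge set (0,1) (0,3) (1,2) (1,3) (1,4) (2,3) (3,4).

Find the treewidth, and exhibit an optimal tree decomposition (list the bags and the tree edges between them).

Treewidth 2.
Bags: B1 = {1, 3, 4}  B2 = {1, 2, 3}  B3 = {0, 1, 3}
Tree: B1–B2, B1–B3

The largest bag has 3 vertices, giving width 2; this decomposition certifies tw(G) ≤ 2. Conversely, {0, 1, 3} is a clique of size 3, and the vertices of any clique must share a bag in every tree decomposition; so some bag has ≥ 3 vertices and tw(G) ≥ 2. Combining the bounds, tw(G) = 2.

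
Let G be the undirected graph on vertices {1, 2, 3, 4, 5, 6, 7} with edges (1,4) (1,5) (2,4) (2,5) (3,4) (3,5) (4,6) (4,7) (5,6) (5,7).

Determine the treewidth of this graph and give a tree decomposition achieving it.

Every bag has size at most 3, so the width is 3 − 1 = 2 and tw(G) ≤ 2. The edges 5–6–4–2–5 form a cycle, so G is not a tree and its treewidth is at least 2. Hence tw(G) = 2 exactly.

Treewidth 2.
Bags: B1 = {4, 5, 6}  B2 = {2, 4, 5}  B3 = {3, 4, 5}  B4 = {4, 5, 7}  B5 = {1, 4, 5}
Tree: B1–B2, B2–B3, B3–B4, B4–B5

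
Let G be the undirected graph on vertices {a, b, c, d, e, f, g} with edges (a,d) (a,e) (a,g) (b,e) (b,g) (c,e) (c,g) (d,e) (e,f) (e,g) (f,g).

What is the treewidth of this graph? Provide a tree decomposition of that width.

Treewidth 2.
Bags: B1 = {b, e, g}  B2 = {a, e, g}  B3 = {a, d, e}  B4 = {e, f, g}  B5 = {c, e, g}
Tree: B1–B2, B2–B3, B1–B4, B4–B5

The largest bag has 3 vertices, giving width 2; this decomposition certifies tw(G) ≤ 2. For the lower bound, the 3 vertices {a, d, e} are pairwise adjacent, and any tree decomposition puts a clique entirely inside one bag — forcing width ≥ 2. The upper and lower bounds meet at 2, so that is the treewidth.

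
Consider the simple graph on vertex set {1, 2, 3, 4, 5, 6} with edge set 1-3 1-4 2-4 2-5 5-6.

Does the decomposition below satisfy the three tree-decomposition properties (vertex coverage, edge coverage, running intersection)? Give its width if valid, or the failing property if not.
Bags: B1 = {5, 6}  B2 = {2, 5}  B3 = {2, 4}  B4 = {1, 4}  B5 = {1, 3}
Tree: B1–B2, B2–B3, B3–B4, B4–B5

Every vertex of G appears in some bag (union = {1, 2, 3, 4, 5, 6}); every edge is covered by a bag; and for each vertex v the set of bags containing v is connected in the bag tree. The decomposition is therefore valid. The largest bag has 2 vertices, so the width is 1.

Yes; width 1.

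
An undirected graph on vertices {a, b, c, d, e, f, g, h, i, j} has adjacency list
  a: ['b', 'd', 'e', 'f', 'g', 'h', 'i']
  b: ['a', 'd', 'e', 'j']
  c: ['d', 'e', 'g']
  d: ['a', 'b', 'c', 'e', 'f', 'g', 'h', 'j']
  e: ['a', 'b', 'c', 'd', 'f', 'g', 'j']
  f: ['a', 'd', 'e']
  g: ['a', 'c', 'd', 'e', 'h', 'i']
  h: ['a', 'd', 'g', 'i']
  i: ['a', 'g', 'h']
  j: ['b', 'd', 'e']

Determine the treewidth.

3

A width-3 tree decomposition is:
Bags: B1 = {a, d, e, f}  B2 = {a, b, d, e}  B3 = {a, d, e, g}  B4 = {b, d, e, j}  B5 = {c, d, e, g}  B6 = {a, d, g, h}  B7 = {a, g, h, i}
Tree: B1–B2, B1–B3, B2–B4, B3–B5, B3–B6, B6–B7
Each bag holds 4 vertices, so the decomposition has width 3, which upper-bounds the treewidth. Conversely, {b, d, e, j} is a clique of size 4, and the vertices of any clique must share a bag in every tree decomposition; so some bag has ≥ 4 vertices and tw(G) ≥ 3. The upper and lower bounds meet at 3, so that is the treewidth.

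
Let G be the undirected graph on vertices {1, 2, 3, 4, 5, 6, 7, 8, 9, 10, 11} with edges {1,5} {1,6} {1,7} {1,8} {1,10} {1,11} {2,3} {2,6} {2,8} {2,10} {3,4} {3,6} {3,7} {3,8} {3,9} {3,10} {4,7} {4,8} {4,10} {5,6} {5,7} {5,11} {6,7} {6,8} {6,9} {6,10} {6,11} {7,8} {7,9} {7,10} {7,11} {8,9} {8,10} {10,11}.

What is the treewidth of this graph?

A width-4 tree decomposition is:
Bags: B1 = {3, 6, 7, 8, 10}  B2 = {2, 3, 6, 8, 10}  B3 = {1, 6, 7, 8, 10}  B4 = {1, 6, 7, 10, 11}  B5 = {3, 4, 7, 8, 10}  B6 = {3, 6, 7, 8, 9}  B7 = {1, 5, 6, 7, 11}
Tree: B1–B2, B1–B3, B3–B4, B1–B5, B1–B6, B4–B7
Each bag holds 5 vertices, so the decomposition has width 4, which upper-bounds the treewidth. Conversely, {3, 4, 7, 8, 10} is a clique of size 5, and the vertices of any clique must share a bag in every tree decomposition; so some bag has ≥ 5 vertices and tw(G) ≥ 4. The upper and lower bounds meet at 4, so that is the treewidth.

4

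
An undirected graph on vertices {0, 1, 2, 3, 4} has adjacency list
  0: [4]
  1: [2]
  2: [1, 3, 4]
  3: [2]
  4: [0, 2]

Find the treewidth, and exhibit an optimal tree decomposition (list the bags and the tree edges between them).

Treewidth 1.
One such decomposition:
Bags: B1 = {2, 3}  B2 = {2, 4}  B3 = {1, 2}  B4 = {0, 4}
Tree: B1–B2, B2–B3, B2–B4

Every bag has size at most 2, so the width is 2 − 1 = 1 and tw(G) ≤ 1. Any graph with an edge has treewidth ≥ 1, and G has the edge 2–3. Combining the bounds, tw(G) = 1.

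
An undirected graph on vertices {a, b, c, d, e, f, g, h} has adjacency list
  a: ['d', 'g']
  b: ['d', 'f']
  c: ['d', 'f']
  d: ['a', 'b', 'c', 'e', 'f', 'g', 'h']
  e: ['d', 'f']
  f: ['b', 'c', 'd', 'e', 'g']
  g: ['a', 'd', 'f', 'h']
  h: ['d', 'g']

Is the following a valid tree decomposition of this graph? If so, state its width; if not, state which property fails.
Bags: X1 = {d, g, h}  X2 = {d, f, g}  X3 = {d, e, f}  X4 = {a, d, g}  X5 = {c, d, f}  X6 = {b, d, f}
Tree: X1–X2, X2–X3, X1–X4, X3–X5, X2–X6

Yes; width 2.

Every vertex of G appears in some bag (union = {a, b, c, d, e, f, g, h}); every edge is covered by a bag; and for each vertex v the set of bags containing v is connected in the bag tree. The decomposition is therefore valid. The largest bag has 3 vertices, so the width is 2.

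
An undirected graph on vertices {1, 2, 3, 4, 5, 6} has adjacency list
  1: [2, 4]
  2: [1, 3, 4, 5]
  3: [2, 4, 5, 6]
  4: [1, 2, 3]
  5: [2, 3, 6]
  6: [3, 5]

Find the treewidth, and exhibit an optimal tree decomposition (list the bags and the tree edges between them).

The largest bag has 3 vertices, giving width 2; this decomposition certifies tw(G) ≤ 2. On the other hand G contains the 3-clique {1, 2, 4}. A clique must lie in a single bag of any decomposition, so no decomposition can have width below 2. Combining the bounds, tw(G) = 2.

Treewidth 2.
One optimal decomposition is:
Bags: B1 = {2, 3, 4}  B2 = {2, 3, 5}  B3 = {3, 5, 6}  B4 = {1, 2, 4}
Tree: B1–B2, B2–B3, B1–B4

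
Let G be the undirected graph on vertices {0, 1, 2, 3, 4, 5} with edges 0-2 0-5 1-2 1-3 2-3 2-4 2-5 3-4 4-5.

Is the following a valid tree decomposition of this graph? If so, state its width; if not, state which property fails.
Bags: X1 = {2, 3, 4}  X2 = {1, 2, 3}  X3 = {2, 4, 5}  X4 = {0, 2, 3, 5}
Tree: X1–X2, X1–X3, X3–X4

No — bags containing vertex 3 are not connected in the tree.

A tree decomposition must satisfy three properties: every vertex lies in some bag; for every edge, both endpoints lie together in some bag; and for every vertex, the bags containing it form a connected subtree. Here bags containing vertex 3 are not connected in the tree, so the decomposition is invalid.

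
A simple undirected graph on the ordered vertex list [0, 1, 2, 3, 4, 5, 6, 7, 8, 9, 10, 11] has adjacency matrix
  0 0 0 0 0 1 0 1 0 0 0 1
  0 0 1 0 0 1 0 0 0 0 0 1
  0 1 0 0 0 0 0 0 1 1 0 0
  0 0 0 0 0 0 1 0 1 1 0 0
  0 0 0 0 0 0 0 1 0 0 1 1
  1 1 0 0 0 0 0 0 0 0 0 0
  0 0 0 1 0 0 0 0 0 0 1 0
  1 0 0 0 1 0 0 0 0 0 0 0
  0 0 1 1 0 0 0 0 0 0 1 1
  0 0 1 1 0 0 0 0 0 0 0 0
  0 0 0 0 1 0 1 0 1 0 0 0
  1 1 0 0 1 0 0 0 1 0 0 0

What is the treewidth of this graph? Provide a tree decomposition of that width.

Treewidth 3.
One such decomposition:
Bags: B1 = {0, 1, 5, 7}  B2 = {0, 1, 7, 11}  B3 = {1, 4, 7, 11}  B4 = {1, 2, 4, 11}  B5 = {2, 4, 8, 11}  B6 = {2, 4, 8, 10}  B7 = {2, 8, 9, 10}  B8 = {3, 8, 9, 10}  B9 = {3, 6, 9, 10}
Tree: B1–B2, B2–B3, B3–B4, B4–B5, B5–B6, B6–B7, B7–B8, B8–B9

Each bag holds 4 vertices, so the decomposition has width 3, which upper-bounds the treewidth. For the lower bound: the 4 vertex sets {0,5,7}, {1}, {11}, {2,4,8,10} are disjoint, each induces a connected subgraph, and every pair is joined by at least one edge of G. Contracting each set to a single vertex therefore yields K_{4} as a minor, and since treewidth is minor-monotone, tw(G) ≥ tw(K_{4}) = 3. The upper and lower bounds meet at 3, so that is the treewidth.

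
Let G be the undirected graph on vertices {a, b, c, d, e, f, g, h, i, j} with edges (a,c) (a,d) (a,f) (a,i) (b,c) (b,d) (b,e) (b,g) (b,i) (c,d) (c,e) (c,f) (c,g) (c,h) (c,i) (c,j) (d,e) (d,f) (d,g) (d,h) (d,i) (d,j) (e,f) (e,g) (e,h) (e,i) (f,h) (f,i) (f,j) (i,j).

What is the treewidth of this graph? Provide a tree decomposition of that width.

Treewidth 4.
One such decomposition:
Bags: B1 = {c, d, e, f, h}  B2 = {c, d, e, f, i}  B3 = {b, c, d, e, i}  B4 = {a, c, d, f, i}  B5 = {b, c, d, e, g}  B6 = {c, d, f, i, j}
Tree: B1–B2, B2–B3, B2–B4, B3–B5, B2–B6

The largest bag has 5 vertices, giving width 4; this decomposition certifies tw(G) ≤ 4. For the lower bound, the 5 vertices {b, c, d, e, g} are pairwise adjacent, and any tree decomposition puts a clique entirely inside one bag — forcing width ≥ 4. Hence tw(G) = 4 exactly.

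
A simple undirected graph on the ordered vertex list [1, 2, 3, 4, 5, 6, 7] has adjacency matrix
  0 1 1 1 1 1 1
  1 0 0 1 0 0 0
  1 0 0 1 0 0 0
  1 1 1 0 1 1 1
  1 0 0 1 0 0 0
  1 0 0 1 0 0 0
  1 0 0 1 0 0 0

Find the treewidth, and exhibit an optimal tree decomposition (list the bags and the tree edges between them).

The largest bag has 3 vertices, giving width 2; this decomposition certifies tw(G) ≤ 2. On the other hand G contains the 3-clique {1, 2, 4}. A clique must lie in a single bag of any decomposition, so no decomposition can have width below 2. The upper and lower bounds meet at 2, so that is the treewidth.

Treewidth 2.
One optimal decomposition is:
Bags: B1 = {1, 4, 7}  B2 = {1, 2, 4}  B3 = {1, 4, 6}  B4 = {1, 4, 5}  B5 = {1, 3, 4}
Tree: B1–B2, B1–B3, B1–B4, B1–B5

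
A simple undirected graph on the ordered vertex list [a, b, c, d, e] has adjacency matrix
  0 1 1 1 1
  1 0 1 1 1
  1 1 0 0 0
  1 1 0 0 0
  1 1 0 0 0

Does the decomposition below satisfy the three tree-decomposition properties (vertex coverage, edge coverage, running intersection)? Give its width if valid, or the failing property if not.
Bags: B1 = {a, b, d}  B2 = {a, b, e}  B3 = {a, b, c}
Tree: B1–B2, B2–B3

Yes; width 2.

Checking the three conditions: (i) the bags cover all of {a, b, c, d, e}; (ii) for each edge, some bag contains both endpoints; (iii) the bags containing any fixed vertex form a subtree. All hold, so the decomposition is valid with width 3 − 1 = 2.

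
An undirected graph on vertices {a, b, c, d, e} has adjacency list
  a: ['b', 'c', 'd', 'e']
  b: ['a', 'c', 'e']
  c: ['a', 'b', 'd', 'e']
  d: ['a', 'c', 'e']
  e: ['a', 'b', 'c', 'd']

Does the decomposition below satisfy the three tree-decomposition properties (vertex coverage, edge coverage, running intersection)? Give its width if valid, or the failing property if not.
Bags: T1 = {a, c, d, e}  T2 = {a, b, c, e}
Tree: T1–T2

Yes; width 3.

Vertex coverage: the bags together contain {a, b, c, d, e}, the full vertex set. Edge coverage: each edge of G has both endpoints in at least one bag. Running intersection: for every vertex, the bags containing it form a connected subtree. All three properties hold, so this is a valid tree decomposition of width max|bag| − 1 = 3, and hence tw(G) ≤ 3.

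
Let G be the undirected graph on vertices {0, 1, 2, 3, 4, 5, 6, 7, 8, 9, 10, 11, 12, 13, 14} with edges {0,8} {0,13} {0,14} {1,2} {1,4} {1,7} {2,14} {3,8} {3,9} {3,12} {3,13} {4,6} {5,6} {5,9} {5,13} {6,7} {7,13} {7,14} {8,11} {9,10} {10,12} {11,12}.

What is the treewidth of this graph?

3

A width-3 tree decomposition is:
Bags: B1 = {8, 10, 11, 12}  B2 = {3, 8, 10, 12}  B3 = {3, 8, 9, 10}  B4 = {0, 3, 8, 9}  B5 = {0, 3, 9, 13}  B6 = {0, 5, 9, 13}  B7 = {0, 5, 13, 14}  B8 = {5, 7, 13, 14}  B9 = {5, 6, 7, 14}  B10 = {2, 6, 7, 14}  B11 = {1, 2, 6, 7}  B12 = {1, 2, 4, 6}
Tree: B1–B2, B2–B3, B3–B4, B4–B5, B5–B6, B6–B7, B7–B8, B8–B9, B9–B10, B10–B11, B11–B12
The largest bag has 4 vertices, giving width 3; this decomposition certifies tw(G) ≤ 3. For the lower bound: the 4 vertex sets {10,11,12}, {8}, {3}, {0,5,9,13} are disjoint, each induces a connected subgraph, and every pair is joined by at least one edge of G. Contracting each set to a single vertex therefore yields K_{4} as a minor, and since treewidth is minor-monotone, tw(G) ≥ tw(K_{4}) = 3. Hence tw(G) = 3 exactly.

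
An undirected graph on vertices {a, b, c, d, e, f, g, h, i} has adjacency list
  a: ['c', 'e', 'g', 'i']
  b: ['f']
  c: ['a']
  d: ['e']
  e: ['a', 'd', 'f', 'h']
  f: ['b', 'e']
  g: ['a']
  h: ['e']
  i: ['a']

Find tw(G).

A width-1 tree decomposition is:
Bags: B1 = {a, e}  B2 = {a, g}  B3 = {e, f}  B4 = {d, e}  B5 = {e, h}  B6 = {a, i}  B7 = {b, f}  B8 = {a, c}
Tree: B1–B2, B1–B3, B1–B4, B1–B5, B1–B6, B3–B7, B2–B8
Every bag has size at most 2, so the width is 2 − 1 = 1 and tw(G) ≤ 1. Any graph with an edge has treewidth ≥ 1, and G has the edge e–a. Therefore the treewidth is 1.

1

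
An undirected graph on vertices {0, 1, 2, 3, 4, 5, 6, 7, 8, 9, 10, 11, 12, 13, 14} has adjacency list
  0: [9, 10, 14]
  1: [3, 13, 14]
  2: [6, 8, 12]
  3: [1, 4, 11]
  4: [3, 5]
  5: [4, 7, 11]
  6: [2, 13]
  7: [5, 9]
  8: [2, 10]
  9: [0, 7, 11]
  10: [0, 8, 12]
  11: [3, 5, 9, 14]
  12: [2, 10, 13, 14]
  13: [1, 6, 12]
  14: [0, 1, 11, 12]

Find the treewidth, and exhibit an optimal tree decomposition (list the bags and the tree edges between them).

Treewidth 3.
One optimal decomposition is:
Bags: B1 = {3, 4, 5, 7}  B2 = {3, 5, 7, 11}  B3 = {3, 7, 9, 11}  B4 = {1, 3, 9, 11}  B5 = {1, 9, 11, 14}  B6 = {0, 1, 9, 14}  B7 = {0, 1, 13, 14}  B8 = {0, 12, 13, 14}  B9 = {0, 10, 12, 13}  B10 = {6, 10, 12, 13}  B11 = {2, 6, 10, 12}  B12 = {2, 6, 8, 10}
Tree: B1–B2, B2–B3, B3–B4, B4–B5, B5–B6, B6–B7, B7–B8, B8–B9, B9–B10, B10–B11, B11–B12

Each bag holds 4 vertices, so the decomposition has width 3, which upper-bounds the treewidth. For the lower bound: the 4 vertex sets {4,5,7}, {3}, {11}, {0,1,9,14} are disjoint, each induces a connected subgraph, and every pair is joined by at least one edge of G. Contracting each set to a single vertex therefore yields K_{4} as a minor, and since treewidth is minor-monotone, tw(G) ≥ tw(K_{4}) = 3. The upper and lower bounds meet at 3, so that is the treewidth.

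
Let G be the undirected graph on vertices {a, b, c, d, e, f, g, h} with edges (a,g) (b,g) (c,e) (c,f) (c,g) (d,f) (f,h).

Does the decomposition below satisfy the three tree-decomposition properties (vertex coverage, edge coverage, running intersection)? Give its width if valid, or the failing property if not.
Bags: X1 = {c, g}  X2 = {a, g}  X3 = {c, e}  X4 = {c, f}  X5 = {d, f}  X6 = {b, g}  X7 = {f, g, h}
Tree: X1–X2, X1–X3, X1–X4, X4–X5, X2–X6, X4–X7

No — bags containing vertex g are not connected in the tree.

A tree decomposition must satisfy three properties: every vertex lies in some bag; for every edge, both endpoints lie together in some bag; and for every vertex, the bags containing it form a connected subtree. Here bags containing vertex g are not connected in the tree, so the decomposition is invalid.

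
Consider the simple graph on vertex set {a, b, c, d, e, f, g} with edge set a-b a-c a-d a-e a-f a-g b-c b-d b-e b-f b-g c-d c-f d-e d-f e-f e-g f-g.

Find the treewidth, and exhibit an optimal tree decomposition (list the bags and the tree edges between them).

The largest bag has 5 vertices, giving width 4; this decomposition certifies tw(G) ≤ 4. For the lower bound, the 5 vertices {a, b, d, e, f} are pairwise adjacent, and any tree decomposition puts a clique entirely inside one bag — forcing width ≥ 4. The upper and lower bounds meet at 4, so that is the treewidth.

Treewidth 4.
One such decomposition:
Bags: B1 = {a, b, c, d, f}  B2 = {a, b, d, e, f}  B3 = {a, b, e, f, g}
Tree: B1–B2, B2–B3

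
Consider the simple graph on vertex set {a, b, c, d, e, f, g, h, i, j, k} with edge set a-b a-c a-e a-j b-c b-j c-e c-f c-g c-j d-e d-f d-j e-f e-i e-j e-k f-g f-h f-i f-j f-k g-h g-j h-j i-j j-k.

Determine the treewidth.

A width-3 tree decomposition is:
Bags: B1 = {e, f, i, j}  B2 = {c, e, f, j}  B3 = {a, c, e, j}  B4 = {e, f, j, k}  B5 = {a, b, c, j}  B6 = {d, e, f, j}  B7 = {c, f, g, j}  B8 = {f, g, h, j}
Tree: B1–B2, B2–B3, B2–B4, B3–B5, B4–B6, B2–B7, B7–B8
The largest bag has 4 vertices, giving width 3; this decomposition certifies tw(G) ≤ 3. Conversely, {a, c, e, j} is a clique of size 4, and the vertices of any clique must share a bag in every tree decomposition; so some bag has ≥ 4 vertices and tw(G) ≥ 3. Hence tw(G) = 3 exactly.

3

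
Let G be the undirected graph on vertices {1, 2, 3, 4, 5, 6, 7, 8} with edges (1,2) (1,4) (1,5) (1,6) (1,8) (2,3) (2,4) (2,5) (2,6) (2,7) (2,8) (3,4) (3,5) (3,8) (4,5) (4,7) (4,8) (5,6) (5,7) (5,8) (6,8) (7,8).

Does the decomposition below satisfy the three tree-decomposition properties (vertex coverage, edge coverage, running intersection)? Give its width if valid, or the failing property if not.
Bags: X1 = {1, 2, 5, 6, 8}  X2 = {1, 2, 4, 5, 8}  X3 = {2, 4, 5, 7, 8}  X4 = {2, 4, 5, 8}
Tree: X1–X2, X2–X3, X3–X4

A tree decomposition must satisfy three properties: every vertex lies in some bag; for every edge, both endpoints lie together in some bag; and for every vertex, the bags containing it form a connected subtree. Here vertex 3 appears in no bag, so the decomposition is invalid.

No — vertex 3 appears in no bag.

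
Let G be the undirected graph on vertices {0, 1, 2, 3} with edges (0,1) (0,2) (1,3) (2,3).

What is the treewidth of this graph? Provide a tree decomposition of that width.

Every bag has size at most 3, so the width is 3 − 1 = 2 and tw(G) ≤ 2. The edges 3–1–0–2–3 form a cycle, so G is not a tree and its treewidth is at least 2. Hence tw(G) = 2 exactly.

Treewidth 2.
One optimal decomposition is:
Bags: B1 = {0, 1, 3}  B2 = {0, 2, 3}
Tree: B1–B2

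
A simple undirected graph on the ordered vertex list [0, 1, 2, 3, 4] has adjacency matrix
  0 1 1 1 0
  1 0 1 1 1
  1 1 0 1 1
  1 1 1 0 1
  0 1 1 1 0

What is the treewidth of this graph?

3

A width-3 tree decomposition is:
Bags: B1 = {0, 1, 2, 3}  B2 = {1, 2, 3, 4}
Tree: B1–B2
The largest bag has 4 vertices, giving width 3; this decomposition certifies tw(G) ≤ 3. Conversely, {0, 1, 2, 3} is a clique of size 4, and the vertices of any clique must share a bag in every tree decomposition; so some bag has ≥ 4 vertices and tw(G) ≥ 3. The upper and lower bounds meet at 3, so that is the treewidth.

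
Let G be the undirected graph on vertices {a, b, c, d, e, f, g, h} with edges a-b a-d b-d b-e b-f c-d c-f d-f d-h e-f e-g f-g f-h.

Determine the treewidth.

A width-2 tree decomposition is:
Bags: B1 = {e, f, g}  B2 = {b, e, f}  B3 = {b, d, f}  B4 = {c, d, f}  B5 = {d, f, h}  B6 = {a, b, d}
Tree: B1–B2, B2–B3, B3–B4, B4–B5, B3–B6
Every bag has size at most 3, so the width is 3 − 1 = 2 and tw(G) ≤ 2. On the other hand G contains the 3-clique {a, b, d}. A clique must lie in a single bag of any decomposition, so no decomposition can have width below 2. Combining the bounds, tw(G) = 2.

2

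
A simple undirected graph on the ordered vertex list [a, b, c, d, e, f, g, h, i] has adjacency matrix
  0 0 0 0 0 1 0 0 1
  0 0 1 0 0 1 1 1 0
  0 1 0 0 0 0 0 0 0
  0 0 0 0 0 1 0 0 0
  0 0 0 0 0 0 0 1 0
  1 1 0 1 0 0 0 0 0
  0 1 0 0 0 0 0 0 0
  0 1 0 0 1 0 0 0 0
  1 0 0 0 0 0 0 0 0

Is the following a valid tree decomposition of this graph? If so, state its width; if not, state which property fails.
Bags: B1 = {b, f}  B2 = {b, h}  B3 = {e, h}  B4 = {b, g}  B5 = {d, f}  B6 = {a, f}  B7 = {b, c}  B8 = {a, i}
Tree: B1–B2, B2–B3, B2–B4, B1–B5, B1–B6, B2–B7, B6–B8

Yes; width 1.

Checking the three conditions: (i) the bags cover all of {a, b, c, d, e, f, g, h, i}; (ii) for each edge, some bag contains both endpoints; (iii) the bags containing any fixed vertex form a subtree. All hold, so the decomposition is valid with width 2 − 1 = 1.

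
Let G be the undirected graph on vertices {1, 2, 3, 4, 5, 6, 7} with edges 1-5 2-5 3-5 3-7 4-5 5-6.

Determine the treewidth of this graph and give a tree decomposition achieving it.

The largest bag has 2 vertices, giving width 1; this decomposition certifies tw(G) ≤ 1. G has an edge, so its treewidth is at least 1. Therefore the treewidth is 1.

Treewidth 1.
One such decomposition:
Bags: B1 = {3, 5}  B2 = {2, 5}  B3 = {4, 5}  B4 = {5, 6}  B5 = {3, 7}  B6 = {1, 5}
Tree: B1–B2, B1–B3, B2–B4, B1–B5, B2–B6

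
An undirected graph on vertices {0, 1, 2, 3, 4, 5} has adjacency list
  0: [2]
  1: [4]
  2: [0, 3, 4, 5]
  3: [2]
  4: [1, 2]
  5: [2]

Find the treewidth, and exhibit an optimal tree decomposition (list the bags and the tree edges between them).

Treewidth 1.
One optimal decomposition is:
Bags: B1 = {2, 5}  B2 = {0, 2}  B3 = {2, 4}  B4 = {1, 4}  B5 = {2, 3}
Tree: B1–B2, B2–B3, B3–B4, B1–B5

Every bag has size at most 2, so the width is 2 − 1 = 1 and tw(G) ≤ 1. Any graph with an edge has treewidth ≥ 1, and G has the edge 5–2. The upper and lower bounds meet at 1, so that is the treewidth.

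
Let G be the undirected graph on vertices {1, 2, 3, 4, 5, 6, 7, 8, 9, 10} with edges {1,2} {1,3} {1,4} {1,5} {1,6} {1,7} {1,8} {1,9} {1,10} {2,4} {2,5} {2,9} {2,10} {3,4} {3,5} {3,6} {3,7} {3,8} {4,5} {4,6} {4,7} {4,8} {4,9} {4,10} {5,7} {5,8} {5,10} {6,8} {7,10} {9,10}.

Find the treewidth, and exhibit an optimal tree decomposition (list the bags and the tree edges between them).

Every bag has size at most 5, so the width is 5 − 1 = 4 and tw(G) ≤ 4. On the other hand G contains the 5-clique {1, 2, 4, 9, 10}. A clique must lie in a single bag of any decomposition, so no decomposition can have width below 4. Combining the bounds, tw(G) = 4.

Treewidth 4.
One such decomposition:
Bags: B1 = {1, 3, 4, 5, 7}  B2 = {1, 3, 4, 5, 8}  B3 = {1, 3, 4, 6, 8}  B4 = {1, 4, 5, 7, 10}  B5 = {1, 2, 4, 5, 10}  B6 = {1, 2, 4, 9, 10}
Tree: B1–B2, B2–B3, B1–B4, B4–B5, B5–B6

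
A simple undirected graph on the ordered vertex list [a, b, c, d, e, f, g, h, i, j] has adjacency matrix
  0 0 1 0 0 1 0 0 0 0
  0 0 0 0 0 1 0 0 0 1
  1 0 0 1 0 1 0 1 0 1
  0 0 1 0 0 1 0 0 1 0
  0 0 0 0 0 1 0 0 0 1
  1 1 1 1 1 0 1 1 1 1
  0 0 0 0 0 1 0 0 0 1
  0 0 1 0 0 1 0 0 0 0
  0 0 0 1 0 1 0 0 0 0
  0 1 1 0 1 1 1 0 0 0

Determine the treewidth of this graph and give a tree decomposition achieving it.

Treewidth 2.
One optimal decomposition is:
Bags: B1 = {d, f, i}  B2 = {c, d, f}  B3 = {c, f, j}  B4 = {c, f, h}  B5 = {e, f, j}  B6 = {a, c, f}  B7 = {f, g, j}  B8 = {b, f, j}
Tree: B1–B2, B2–B3, B2–B4, B3–B5, B2–B6, B5–B7, B5–B8

Every bag has size at most 3, so the width is 3 − 1 = 2 and tw(G) ≤ 2. On the other hand G contains the 3-clique {f, g, j}. A clique must lie in a single bag of any decomposition, so no decomposition can have width below 2. Therefore the treewidth is 2.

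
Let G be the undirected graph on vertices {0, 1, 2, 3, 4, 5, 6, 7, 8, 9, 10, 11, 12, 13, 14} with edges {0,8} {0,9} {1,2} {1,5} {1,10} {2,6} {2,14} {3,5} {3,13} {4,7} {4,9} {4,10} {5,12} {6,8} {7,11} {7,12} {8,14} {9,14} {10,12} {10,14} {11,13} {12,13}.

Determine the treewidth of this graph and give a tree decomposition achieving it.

The largest bag has 4 vertices, giving width 3; this decomposition certifies tw(G) ≤ 3. For the lower bound: the 4 vertex sets {3,11,13}, {5}, {12}, {1,4,7,10} are disjoint, each induces a connected subgraph, and every pair is joined by at least one edge of G. Contracting each set to a single vertex therefore yields K_{4} as a minor, and since treewidth is minor-monotone, tw(G) ≥ tw(K_{4}) = 3. The upper and lower bounds meet at 3, so that is the treewidth.

Treewidth 3.
One such decomposition:
Bags: B1 = {3, 5, 11, 13}  B2 = {5, 11, 12, 13}  B3 = {5, 7, 11, 12}  B4 = {1, 5, 7, 12}  B5 = {1, 7, 10, 12}  B6 = {1, 4, 7, 10}  B7 = {1, 2, 4, 10}  B8 = {2, 4, 10, 14}  B9 = {2, 4, 9, 14}  B10 = {2, 6, 9, 14}  B11 = {6, 8, 9, 14}  B12 = {0, 6, 8, 9}
Tree: B1–B2, B2–B3, B3–B4, B4–B5, B5–B6, B6–B7, B7–B8, B8–B9, B9–B10, B10–B11, B11–B12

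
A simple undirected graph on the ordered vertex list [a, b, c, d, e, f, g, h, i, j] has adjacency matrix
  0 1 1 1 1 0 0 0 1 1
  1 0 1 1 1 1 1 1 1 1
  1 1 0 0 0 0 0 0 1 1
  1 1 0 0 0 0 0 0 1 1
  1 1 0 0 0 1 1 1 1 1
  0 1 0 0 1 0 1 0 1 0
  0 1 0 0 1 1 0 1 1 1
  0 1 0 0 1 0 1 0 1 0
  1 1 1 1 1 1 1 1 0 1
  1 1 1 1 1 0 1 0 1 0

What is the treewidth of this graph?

4

A width-4 tree decomposition is:
Bags: B1 = {a, b, e, i, j}  B2 = {b, e, g, i, j}  B3 = {a, b, c, i, j}  B4 = {a, b, d, i, j}  B5 = {b, e, f, g, i}  B6 = {b, e, g, h, i}
Tree: B1–B2, B1–B3, B3–B4, B2–B5, B2–B6
Each bag holds 5 vertices, so the decomposition has width 4, which upper-bounds the treewidth. On the other hand G contains the 5-clique {b, e, g, i, j}. A clique must lie in a single bag of any decomposition, so no decomposition can have width below 4. Therefore the treewidth is 4.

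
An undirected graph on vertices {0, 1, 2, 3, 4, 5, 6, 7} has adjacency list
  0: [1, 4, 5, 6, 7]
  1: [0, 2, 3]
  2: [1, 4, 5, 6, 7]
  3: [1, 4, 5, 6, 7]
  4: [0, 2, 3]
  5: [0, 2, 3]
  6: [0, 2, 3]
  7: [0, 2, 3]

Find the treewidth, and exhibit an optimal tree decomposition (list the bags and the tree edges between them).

Treewidth 3.
One optimal decomposition is:
Bags: B1 = {0, 2, 3, 6}  B2 = {0, 2, 3, 4}  B3 = {0, 2, 3, 5}  B4 = {0, 1, 2, 3}  B5 = {0, 2, 3, 7}
Tree: B1–B2, B2–B3, B3–B4, B4–B5

The largest bag has 4 vertices, giving width 3; this decomposition certifies tw(G) ≤ 3. For the lower bound: the 4 vertex sets {3,6}, {2,4}, {0}, {5} are disjoint, each induces a connected subgraph, and every pair is joined by at least one edge of G. Contracting each set to a single vertex therefore yields K_{4} as a minor, and since treewidth is minor-monotone, tw(G) ≥ tw(K_{4}) = 3. The upper and lower bounds meet at 3, so that is the treewidth.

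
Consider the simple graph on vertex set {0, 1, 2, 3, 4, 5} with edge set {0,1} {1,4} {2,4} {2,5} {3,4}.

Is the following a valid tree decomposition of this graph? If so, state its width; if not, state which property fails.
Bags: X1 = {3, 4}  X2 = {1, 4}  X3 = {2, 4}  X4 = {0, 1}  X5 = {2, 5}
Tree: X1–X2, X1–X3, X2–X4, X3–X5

Yes; width 1.

Checking the three conditions: (i) the bags cover all of {0, 1, 2, 3, 4, 5}; (ii) for each edge, some bag contains both endpoints; (iii) the bags containing any fixed vertex form a subtree. All hold, so the decomposition is valid with width 2 − 1 = 1.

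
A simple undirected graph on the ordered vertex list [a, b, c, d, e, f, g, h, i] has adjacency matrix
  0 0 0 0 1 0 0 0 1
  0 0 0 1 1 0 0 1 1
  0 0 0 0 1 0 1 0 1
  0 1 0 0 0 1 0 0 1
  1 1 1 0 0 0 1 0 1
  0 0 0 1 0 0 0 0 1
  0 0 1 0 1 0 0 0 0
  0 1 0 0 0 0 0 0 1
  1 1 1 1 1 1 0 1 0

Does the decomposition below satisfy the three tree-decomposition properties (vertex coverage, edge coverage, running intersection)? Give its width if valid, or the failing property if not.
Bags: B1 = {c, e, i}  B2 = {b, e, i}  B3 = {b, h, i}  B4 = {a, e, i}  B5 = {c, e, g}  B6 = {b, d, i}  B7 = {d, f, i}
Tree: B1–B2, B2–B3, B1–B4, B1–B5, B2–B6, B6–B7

Vertex coverage: the bags together contain {a, b, c, d, e, f, g, h, i}, the full vertex set. Edge coverage: each edge of G has both endpoints in at least one bag. Running intersection: for every vertex, the bags containing it form a connected subtree. All three properties hold, so this is a valid tree decomposition of width max|bag| − 1 = 2, and hence tw(G) ≤ 2.

Yes; width 2.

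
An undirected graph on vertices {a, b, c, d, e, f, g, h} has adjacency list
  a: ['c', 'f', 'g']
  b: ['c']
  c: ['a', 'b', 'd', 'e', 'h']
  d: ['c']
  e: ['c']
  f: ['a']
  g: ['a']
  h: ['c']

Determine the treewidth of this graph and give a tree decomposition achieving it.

Treewidth 1.
Bags: B1 = {a, c}  B2 = {c, d}  B3 = {c, h}  B4 = {b, c}  B5 = {a, g}  B6 = {c, e}  B7 = {a, f}
Tree: B1–B2, B1–B3, B2–B4, B1–B5, B1–B6, B1–B7

The largest bag has 2 vertices, giving width 1; this decomposition certifies tw(G) ≤ 1. Since G has at least one edge (e.g. c–a), it is not an edgeless graph, so tw(G) ≥ 1. Combining the bounds, tw(G) = 1.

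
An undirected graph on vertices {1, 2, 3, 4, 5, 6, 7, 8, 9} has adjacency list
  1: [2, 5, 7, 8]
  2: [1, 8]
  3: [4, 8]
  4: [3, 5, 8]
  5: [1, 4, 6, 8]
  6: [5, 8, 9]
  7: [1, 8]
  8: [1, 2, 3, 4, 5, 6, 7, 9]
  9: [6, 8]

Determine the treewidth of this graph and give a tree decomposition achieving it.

The largest bag has 3 vertices, giving width 2; this decomposition certifies tw(G) ≤ 2. For the lower bound, the 3 vertices {1, 2, 8} are pairwise adjacent, and any tree decomposition puts a clique entirely inside one bag — forcing width ≥ 2. Hence tw(G) = 2 exactly.

Treewidth 2.
One optimal decomposition is:
Bags: B1 = {5, 6, 8}  B2 = {4, 5, 8}  B3 = {3, 4, 8}  B4 = {1, 5, 8}  B5 = {1, 7, 8}  B6 = {6, 8, 9}  B7 = {1, 2, 8}
Tree: B1–B2, B2–B3, B1–B4, B4–B5, B1–B6, B4–B7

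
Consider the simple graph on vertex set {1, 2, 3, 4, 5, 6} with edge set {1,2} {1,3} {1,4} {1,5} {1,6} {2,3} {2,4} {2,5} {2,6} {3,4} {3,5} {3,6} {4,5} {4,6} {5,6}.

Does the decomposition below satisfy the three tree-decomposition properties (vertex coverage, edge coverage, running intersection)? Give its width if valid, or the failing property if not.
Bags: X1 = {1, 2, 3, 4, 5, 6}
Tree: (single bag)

Yes; width 5.

Checking the three conditions: (i) the bags cover all of {1, 2, 3, 4, 5, 6}; (ii) for each edge, some bag contains both endpoints; (iii) the bags containing any fixed vertex form a subtree. All hold, so the decomposition is valid with width 6 − 1 = 5.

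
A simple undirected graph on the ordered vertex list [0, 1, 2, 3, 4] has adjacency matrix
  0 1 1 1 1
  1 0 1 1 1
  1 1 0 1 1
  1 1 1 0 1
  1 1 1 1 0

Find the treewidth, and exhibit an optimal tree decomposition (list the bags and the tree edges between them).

Treewidth 4.
One optimal decomposition is:
Bags: B1 = {0, 1, 2, 3, 4}
Tree: (single bag)

With just one bag of size 5, the width is 5 − 1 = 4, so tw(G) ≤ 4. Conversely, {0, 1, 2, 3, 4} is a clique of size 5, and the vertices of any clique must share a bag in every tree decomposition; so some bag has ≥ 5 vertices and tw(G) ≥ 4. Therefore the treewidth is 4.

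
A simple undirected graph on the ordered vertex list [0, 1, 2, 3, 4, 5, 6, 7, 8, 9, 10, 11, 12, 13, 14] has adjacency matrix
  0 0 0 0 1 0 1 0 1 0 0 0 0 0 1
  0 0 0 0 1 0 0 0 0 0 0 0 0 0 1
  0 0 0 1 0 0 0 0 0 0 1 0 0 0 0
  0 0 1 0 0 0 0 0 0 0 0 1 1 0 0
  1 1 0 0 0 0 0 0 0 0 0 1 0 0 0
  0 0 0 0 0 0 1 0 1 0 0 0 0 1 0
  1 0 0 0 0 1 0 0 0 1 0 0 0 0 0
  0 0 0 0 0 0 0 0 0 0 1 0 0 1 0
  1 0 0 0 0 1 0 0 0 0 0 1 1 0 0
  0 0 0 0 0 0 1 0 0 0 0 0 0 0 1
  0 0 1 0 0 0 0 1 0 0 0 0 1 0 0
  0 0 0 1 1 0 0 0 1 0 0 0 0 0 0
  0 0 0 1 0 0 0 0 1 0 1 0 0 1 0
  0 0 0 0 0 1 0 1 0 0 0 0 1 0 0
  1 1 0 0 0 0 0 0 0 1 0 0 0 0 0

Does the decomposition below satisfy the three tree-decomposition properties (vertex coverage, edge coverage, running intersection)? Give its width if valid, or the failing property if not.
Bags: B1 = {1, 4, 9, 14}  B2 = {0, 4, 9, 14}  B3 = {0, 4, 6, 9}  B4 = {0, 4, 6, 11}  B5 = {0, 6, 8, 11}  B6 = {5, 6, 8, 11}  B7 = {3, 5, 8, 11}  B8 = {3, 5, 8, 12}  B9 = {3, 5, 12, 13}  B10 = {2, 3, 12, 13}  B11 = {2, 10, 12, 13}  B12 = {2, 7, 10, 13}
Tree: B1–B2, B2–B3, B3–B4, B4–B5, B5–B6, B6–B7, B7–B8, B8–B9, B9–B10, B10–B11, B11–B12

Yes; width 3.

Checking the three conditions: (i) the bags cover all of {0, 1, 2, 3, 4, 5, 6, 7, 8, 9, 10, 11, 12, 13, 14}; (ii) for each edge, some bag contains both endpoints; (iii) the bags containing any fixed vertex form a subtree. All hold, so the decomposition is valid with width 4 − 1 = 3.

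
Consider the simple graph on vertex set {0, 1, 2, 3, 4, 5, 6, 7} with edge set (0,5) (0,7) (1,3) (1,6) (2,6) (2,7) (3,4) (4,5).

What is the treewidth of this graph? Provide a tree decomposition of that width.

Treewidth 2.
One optimal decomposition is:
Bags: B1 = {1, 3, 6}  B2 = {3, 4, 6}  B3 = {4, 5, 6}  B4 = {0, 5, 6}  B5 = {0, 6, 7}  B6 = {2, 6, 7}
Tree: B1–B2, B2–B3, B3–B4, B4–B5, B5–B6

The largest bag has 3 vertices, giving width 2; this decomposition certifies tw(G) ≤ 2. For the lower bound, G contains the cycle 6–1–3–4–5–0–7–2–6, so G is not a forest; only forests have treewidth ≤ 1, hence tw(G) ≥ 2. The upper and lower bounds meet at 2, so that is the treewidth.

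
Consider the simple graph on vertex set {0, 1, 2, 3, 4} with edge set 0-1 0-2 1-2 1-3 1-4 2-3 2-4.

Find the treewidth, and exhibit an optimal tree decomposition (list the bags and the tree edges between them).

Treewidth 2.
Bags: B1 = {1, 2, 4}  B2 = {1, 2, 3}  B3 = {0, 1, 2}
Tree: B1–B2, B1–B3

Every bag has size at most 3, so the width is 3 − 1 = 2 and tw(G) ≤ 2. On the other hand G contains the 3-clique {0, 1, 2}. A clique must lie in a single bag of any decomposition, so no decomposition can have width below 2. Therefore the treewidth is 2.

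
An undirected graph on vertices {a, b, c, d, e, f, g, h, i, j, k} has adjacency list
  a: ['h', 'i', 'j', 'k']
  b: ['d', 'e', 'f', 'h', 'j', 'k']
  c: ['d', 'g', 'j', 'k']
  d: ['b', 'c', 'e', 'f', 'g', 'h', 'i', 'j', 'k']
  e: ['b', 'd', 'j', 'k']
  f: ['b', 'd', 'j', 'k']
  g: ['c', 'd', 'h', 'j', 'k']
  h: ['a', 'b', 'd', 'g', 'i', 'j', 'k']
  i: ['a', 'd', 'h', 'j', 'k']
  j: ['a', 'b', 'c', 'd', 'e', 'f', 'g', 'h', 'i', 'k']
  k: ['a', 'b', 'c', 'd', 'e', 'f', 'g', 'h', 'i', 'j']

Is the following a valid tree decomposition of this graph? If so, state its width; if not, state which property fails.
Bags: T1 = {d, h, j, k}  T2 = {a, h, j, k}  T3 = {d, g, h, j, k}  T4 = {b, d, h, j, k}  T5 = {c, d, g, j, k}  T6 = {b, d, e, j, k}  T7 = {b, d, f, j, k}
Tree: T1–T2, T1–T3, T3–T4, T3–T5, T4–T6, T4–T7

No — vertex i appears in no bag.

A tree decomposition must satisfy three properties: every vertex lies in some bag; for every edge, both endpoints lie together in some bag; and for every vertex, the bags containing it form a connected subtree. Here vertex i appears in no bag, so the decomposition is invalid.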